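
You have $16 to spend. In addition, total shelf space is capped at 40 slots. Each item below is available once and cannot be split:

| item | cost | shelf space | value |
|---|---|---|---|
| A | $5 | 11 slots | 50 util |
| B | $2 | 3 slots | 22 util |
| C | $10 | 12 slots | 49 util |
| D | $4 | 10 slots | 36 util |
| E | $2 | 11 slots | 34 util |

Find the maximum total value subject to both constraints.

Feasible sets respecting both limits:
- A+B+D+E: cost 13, shelf space 35, value 142
- A+D+E: cost 11, shelf space 32, value 120
- C+D+E: cost 16, shelf space 33, value 119
- A+B+D: cost 11, shelf space 24, value 108
Best: 142 util.

142 util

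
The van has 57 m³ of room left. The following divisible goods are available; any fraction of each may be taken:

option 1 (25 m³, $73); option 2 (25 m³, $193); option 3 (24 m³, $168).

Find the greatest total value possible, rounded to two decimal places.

384.36

Take in order of value per unit:
- option 2 (193/25 per unit): all 25 → value 193, running total 193.00
- option 3 (168/24 per unit): all 24 → value 168, running total 361.00
- option 1 (73/25 per unit): 8 of 25 → value 8×73/25 = 23.3600, running total 384.36
Total 384.36.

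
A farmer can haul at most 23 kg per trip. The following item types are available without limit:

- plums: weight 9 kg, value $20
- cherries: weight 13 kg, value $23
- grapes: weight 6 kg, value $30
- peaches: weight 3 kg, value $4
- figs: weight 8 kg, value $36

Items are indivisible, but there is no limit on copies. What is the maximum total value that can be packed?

$102

Best value-per-unit is grapes at 30/6; filling with it alone gives 3×30 = 90.
Optimal mix: 1×grapes + 2×figs → weight 22, value 102.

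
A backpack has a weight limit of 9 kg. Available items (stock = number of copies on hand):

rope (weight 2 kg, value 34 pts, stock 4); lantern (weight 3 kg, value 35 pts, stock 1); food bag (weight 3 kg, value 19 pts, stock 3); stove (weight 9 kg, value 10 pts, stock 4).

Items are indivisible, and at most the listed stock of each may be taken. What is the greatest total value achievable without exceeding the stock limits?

137 pts

Best selections within weight 9 and stock limits:
- 3×rope + 1×lantern: weight 9, value 137
- 4×rope: weight 8, value 136
- 3×rope + 1×food bag: weight 9, value 121
Best: 137 pts.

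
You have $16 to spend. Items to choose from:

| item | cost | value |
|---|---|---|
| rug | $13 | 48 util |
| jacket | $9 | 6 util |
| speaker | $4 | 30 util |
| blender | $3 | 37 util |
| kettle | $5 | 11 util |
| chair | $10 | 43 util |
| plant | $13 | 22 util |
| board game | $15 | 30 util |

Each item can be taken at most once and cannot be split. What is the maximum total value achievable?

Check high-value combinations within $16:
- rug+blender: cost 13+3=16, value 48+37=85
- blender+chair: cost 3+10=13, value 37+43=80
- speaker+blender+kettle: cost 4+3+5=12, value 30+37+11=78
- speaker+chair: cost 4+10=14, value 30+43=73
Best: 85 util.

85 util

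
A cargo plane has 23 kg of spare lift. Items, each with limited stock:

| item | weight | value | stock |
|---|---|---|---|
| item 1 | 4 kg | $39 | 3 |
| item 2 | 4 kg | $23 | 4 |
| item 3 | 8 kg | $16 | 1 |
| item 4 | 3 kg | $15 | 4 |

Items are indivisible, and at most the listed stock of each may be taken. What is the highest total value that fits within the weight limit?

$178

Best selections within weight 23 and stock limits:
- 3×item 1 + 2×item 2 + 1×item 4: weight 23, value 178
- 3×item 1 + 1×item 2 + 2×item 4: weight 22, value 170
- 3×item 1 + 2×item 2: weight 20, value 163
- 3×item 1 + 3×item 4: weight 21, value 162
Best: $178.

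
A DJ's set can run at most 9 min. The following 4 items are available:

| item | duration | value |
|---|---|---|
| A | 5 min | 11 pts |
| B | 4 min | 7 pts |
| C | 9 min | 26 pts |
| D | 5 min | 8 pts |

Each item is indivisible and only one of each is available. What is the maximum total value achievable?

26 pts

Check high-value combinations within 9 min:
- C: duration 9, value 26
- A+B: duration 5+4=9, value 11+7=18
- B+D: duration 4+5=9, value 7+8=15
Best: 26 pts.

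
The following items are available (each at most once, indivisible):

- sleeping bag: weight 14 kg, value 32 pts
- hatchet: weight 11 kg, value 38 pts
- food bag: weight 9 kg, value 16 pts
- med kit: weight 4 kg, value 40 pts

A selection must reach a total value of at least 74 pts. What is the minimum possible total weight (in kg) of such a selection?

Subsets with value ≥ 74, sorted by total weight:
- hatchet+med kit: weight 15, value 78
- hatchet+food bag+med kit: weight 24, value 94
- sleeping bag+food bag+med kit: weight 27, value 88
Minimum weight: 15 kg.

15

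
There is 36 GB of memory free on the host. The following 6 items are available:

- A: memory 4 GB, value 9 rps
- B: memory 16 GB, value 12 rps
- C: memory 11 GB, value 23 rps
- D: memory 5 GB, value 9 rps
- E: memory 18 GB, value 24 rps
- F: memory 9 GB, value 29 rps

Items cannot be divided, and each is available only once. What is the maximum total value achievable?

71 rps

Check high-value combinations within 36 GB:
- A+D+E+F: memory 4+5+18+9=36, value 9+9+24+29=71
- A+C+D+F: memory 4+11+5+9=29, value 9+23+9+29=70
- B+C+F: memory 16+11+9=36, value 12+23+29=64
Best: 71 rps.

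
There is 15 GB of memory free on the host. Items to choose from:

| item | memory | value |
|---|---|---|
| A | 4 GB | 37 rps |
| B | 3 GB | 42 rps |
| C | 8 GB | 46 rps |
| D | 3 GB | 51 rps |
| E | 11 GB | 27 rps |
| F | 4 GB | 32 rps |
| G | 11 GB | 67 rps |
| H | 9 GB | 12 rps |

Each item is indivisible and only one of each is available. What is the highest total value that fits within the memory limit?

162 rps

This is a 0/1 knapsack; check combinations near the capacity.
- A+B+D+F: memory 4+3+3+4=14, value 37+42+51+32=162
- B+C+D: memory 3+8+3=14, value 42+46+51=139
- A+C+D: memory 4+8+3=15, value 37+46+51=134
- A+B+D: memory 4+3+3=10, value 37+42+51=130
- C+D+F: memory 8+3+4=15, value 46+51+32=129
Best: 162 rps.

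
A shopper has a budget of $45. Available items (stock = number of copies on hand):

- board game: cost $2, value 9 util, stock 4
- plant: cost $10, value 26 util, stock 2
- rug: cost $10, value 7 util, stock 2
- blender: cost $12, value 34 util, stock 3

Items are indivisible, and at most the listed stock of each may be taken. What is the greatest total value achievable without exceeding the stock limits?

Top feasible selections:
- 4×board game + 3×blender: cost 44, value 138
- 4×board game + 1×plant + 2×blender: cost 42, value 130
- 3×board game + 3×blender: cost 42, value 129
Best: 138 util.

138 util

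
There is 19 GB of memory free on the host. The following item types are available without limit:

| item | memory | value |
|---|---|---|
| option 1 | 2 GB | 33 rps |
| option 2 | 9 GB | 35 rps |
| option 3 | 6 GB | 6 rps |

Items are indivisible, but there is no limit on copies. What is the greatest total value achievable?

Best value-per-unit is option 1 at 33/2, and filling with it alone uses memory 9×2=18. No mix of the others beats 9×33 = 297.

297 rps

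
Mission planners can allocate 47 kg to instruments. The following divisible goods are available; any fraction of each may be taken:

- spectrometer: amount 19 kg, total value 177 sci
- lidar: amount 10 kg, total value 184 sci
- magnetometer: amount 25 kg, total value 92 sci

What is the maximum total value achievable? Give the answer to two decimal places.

Take in order of value per unit:
- lidar (184/10 per unit): all 10 → value 184, running total 184.00
- spectrometer (177/19 per unit): all 19 → value 177, running total 361.00
- magnetometer (92/25 per unit): 18 of 25 → value 18×92/25 = 66.2400, running total 427.24
Total 427.24.

427.24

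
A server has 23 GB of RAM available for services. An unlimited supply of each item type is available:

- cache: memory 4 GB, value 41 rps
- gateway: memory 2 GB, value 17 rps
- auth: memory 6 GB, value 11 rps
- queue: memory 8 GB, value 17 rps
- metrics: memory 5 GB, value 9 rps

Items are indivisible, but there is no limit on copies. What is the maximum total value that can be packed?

Best value-per-unit is cache at 41/4; filling with it alone gives 5×41 = 205.
Optimal mix: 5×cache + 1×gateway → memory 22, value 222.

222 rps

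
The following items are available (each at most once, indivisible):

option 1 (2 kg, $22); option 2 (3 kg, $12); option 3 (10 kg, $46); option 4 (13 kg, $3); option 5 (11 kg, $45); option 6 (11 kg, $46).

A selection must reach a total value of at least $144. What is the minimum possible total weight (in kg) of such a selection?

34

Subsets with value ≥ 144, sorted by total weight:
- option 1+option 3+option 5+option 6: weight 34, value 159
- option 2+option 3+option 5+option 6: weight 35, value 149
Minimum weight: 34 kg.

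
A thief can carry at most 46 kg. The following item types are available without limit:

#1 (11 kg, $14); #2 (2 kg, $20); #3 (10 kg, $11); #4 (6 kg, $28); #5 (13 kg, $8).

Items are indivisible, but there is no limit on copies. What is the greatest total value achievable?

$460

Best value-per-unit is #2 at 20/2, and filling with it alone uses weight 23×2=46. No mix of the others beats 23×20 = 460.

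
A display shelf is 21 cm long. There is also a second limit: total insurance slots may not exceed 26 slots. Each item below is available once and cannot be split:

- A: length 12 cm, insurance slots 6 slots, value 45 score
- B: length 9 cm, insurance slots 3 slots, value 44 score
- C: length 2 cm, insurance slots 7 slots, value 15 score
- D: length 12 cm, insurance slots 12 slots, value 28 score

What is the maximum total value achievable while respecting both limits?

Feasible sets respecting both limits:
- A+B: length 21, insurance slots 9, value 89
- B+D: length 21, insurance slots 15, value 72
- A+C: length 14, insurance slots 13, value 60
Best: 89 score.

89 score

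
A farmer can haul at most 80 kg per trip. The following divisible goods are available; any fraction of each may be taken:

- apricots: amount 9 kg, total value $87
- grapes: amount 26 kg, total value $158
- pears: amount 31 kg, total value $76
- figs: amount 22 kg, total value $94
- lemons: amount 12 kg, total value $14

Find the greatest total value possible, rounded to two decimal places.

395.39

Take in order of value per unit:
- apricots (87/9 per unit): all 9 → value 87, running total 87.00
- grapes (158/26 per unit): all 26 → value 158, running total 245.00
- figs (94/22 per unit): all 22 → value 94, running total 339.00
- pears (76/31 per unit): 23 of 31 → value 23×76/31 = 56.3871, running total 395.39
Total 395.39.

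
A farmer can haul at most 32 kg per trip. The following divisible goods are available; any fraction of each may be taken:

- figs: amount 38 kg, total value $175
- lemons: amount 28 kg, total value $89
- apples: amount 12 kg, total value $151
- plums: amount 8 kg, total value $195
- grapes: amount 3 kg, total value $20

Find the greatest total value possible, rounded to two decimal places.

407.45

Take in order of value per unit:
- plums (195/8 per unit): all 8 → value 195, running total 195.00
- apples (151/12 per unit): all 12 → value 151, running total 346.00
- grapes (20/3 per unit): all 3 → value 20, running total 366.00
- figs (175/38 per unit): 9 of 38 → value 9×175/38 = 41.4474, running total 407.45
Total 407.45.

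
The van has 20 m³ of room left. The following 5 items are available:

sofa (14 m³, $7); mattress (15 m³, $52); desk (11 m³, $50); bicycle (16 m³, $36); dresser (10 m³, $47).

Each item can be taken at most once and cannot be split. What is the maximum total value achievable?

$52

Check high-value combinations within 20 m³:
- mattress: volume 15, value 52
- desk: volume 11, value 50
- dresser: volume 10, value 47
- bicycle: volume 16, value 36
- sofa: volume 14, value 7
Best: $52.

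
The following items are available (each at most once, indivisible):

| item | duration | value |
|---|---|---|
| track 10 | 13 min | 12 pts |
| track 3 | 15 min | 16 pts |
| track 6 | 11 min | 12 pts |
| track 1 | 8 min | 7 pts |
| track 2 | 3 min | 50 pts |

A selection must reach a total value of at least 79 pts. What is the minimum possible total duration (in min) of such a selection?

35

Subsets with value ≥ 79, sorted by total duration:
- track 10+track 6+track 1+track 2: duration 35, value 81
- track 3+track 6+track 1+track 2: duration 37, value 85
- track 10+track 3+track 1+track 2: duration 39, value 85
Minimum duration: 35 min.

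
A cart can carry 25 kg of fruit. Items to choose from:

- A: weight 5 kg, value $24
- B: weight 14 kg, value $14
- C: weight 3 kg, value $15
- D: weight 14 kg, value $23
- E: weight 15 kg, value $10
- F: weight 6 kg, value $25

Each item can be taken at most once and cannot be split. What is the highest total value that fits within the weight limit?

$72

Check high-value combinations within 25 kg:
- A+D+F: weight 5+14+6=25, value 24+23+25=72
- A+C+F: weight 5+3+6=14, value 24+15+25=64
- C+D+F: weight 3+14+6=23, value 15+23+25=63
- A+B+F: weight 5+14+6=25, value 24+14+25=63
- A+C+D: weight 5+3+14=22, value 24+15+23=62
Best: $72.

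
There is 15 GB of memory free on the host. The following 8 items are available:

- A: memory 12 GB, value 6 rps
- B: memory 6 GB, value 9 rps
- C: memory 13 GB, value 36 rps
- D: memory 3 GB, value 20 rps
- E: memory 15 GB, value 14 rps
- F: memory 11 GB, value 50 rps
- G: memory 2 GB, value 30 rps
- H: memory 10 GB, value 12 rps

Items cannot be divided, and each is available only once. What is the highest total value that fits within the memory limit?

80 rps

Check high-value combinations within 15 GB:
- F+G: memory 11+2=13, value 50+30=80
- D+F: memory 3+11=14, value 20+50=70
- C+G: memory 13+2=15, value 36+30=66
- D+G+H: memory 3+2+10=15, value 20+30+12=62
Best: 80 rps.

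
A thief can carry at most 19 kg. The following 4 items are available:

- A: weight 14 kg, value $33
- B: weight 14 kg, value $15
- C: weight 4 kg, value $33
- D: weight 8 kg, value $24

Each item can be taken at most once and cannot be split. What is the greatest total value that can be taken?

$66

Check high-value combinations within 19 kg:
- A+C: weight 14+4=18, value 33+33=66
- C+D: weight 4+8=12, value 33+24=57
- B+C: weight 14+4=18, value 15+33=48
- C: weight 4, value 33
Best: $66.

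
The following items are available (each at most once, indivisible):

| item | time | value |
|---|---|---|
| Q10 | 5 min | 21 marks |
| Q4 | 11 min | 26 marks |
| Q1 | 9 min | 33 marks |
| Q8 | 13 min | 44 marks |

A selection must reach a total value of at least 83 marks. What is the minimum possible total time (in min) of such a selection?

Subsets with value ≥ 83, sorted by total time:
- Q10+Q1+Q8: time 27, value 98
- Q10+Q4+Q8: time 29, value 91
- Q4+Q1+Q8: time 33, value 103
- Q10+Q4+Q1+Q8: time 38, value 124
Minimum time: 27 min.

27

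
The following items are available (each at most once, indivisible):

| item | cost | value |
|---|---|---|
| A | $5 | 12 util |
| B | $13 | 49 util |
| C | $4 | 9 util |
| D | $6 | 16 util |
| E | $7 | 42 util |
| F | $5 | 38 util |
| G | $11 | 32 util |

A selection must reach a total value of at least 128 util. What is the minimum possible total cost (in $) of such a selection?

Subsets with value ≥ 128, sorted by total cost:
- B+E+F: cost 25, value 129
- B+C+E+F: cost 29, value 138
- D+E+F+G: cost 29, value 128
- A+B+E+F: cost 30, value 141
Minimum cost: 25 $.

25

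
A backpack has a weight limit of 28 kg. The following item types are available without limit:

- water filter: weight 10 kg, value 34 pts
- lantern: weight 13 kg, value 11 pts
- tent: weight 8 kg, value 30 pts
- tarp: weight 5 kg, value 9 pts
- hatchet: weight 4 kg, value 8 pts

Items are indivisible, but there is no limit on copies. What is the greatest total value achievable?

98 pts

Best value-per-unit is tent at 30/8; filling with it alone gives 3×30 = 90.
Optimal mix: 2×water filter + 1×tent → weight 28, value 98.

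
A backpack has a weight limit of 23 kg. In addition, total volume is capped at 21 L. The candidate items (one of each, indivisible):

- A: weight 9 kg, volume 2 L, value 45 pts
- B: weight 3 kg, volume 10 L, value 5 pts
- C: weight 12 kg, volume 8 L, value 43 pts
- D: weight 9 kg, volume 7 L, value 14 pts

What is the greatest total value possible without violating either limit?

88 pts

Feasible sets respecting both limits:
- A+C: weight 21, volume 10, value 88
- A+B+D: weight 21, volume 19, value 64
- A+D: weight 18, volume 9, value 59
- C+D: weight 21, volume 15, value 57
Best: 88 pts.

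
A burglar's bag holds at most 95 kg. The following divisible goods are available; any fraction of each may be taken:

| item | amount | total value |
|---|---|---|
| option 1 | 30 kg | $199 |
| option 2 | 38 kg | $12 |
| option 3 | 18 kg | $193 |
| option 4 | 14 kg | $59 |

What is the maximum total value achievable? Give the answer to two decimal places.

461.42

Take in order of value per unit:
- option 3 (193/18 per unit): all 18 → value 193, running total 193.00
- option 1 (199/30 per unit): all 30 → value 199, running total 392.00
- option 4 (59/14 per unit): all 14 → value 59, running total 451.00
- option 2 (12/38 per unit): 33 of 38 → value 33×12/38 = 10.4211, running total 461.42
Total 461.42.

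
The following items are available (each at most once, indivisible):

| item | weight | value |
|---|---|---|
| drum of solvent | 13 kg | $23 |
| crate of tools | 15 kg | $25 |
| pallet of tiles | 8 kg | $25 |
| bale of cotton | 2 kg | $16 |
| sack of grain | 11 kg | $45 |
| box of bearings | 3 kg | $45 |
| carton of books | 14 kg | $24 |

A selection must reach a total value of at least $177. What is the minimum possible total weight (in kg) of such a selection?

51

Subsets with value ≥ 177, sorted by total weight:
- drum of solvent+pallet of tiles+bale of cotton+sack of grain+box of bearings+carton of books: weight 51, value 178
- drum of solvent+crate of tools+pallet of tiles+bale of cotton+sack of grain+box of bearings: weight 52, value 179
- crate of tools+pallet of tiles+bale of cotton+sack of grain+box of bearings+carton of books: weight 53, value 180
- drum of solvent+crate of tools+bale of cotton+sack of grain+box of bearings+carton of books: weight 58, value 178
Minimum weight: 51 kg.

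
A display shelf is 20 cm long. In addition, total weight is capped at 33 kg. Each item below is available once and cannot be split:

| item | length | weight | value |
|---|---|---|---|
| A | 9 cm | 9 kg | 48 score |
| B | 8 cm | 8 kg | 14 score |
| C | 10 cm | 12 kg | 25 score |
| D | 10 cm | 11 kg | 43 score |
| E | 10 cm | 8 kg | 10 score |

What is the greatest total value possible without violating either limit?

Feasible sets respecting both limits:
- A+D: length 19, weight 20, value 91
- A+C: length 19, weight 21, value 73
- C+D: length 20, weight 23, value 68
Best: 91 score.

91 score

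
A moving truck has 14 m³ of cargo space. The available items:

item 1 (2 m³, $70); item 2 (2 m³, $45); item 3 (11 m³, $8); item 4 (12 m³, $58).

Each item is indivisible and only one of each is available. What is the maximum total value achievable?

$128

Check high-value combinations within 14 m³:
- item 1+item 4: volume 2+12=14, value 70+58=128
- item 1+item 2: volume 2+2=4, value 70+45=115
- item 2+item 4: volume 2+12=14, value 45+58=103
- item 1+item 3: volume 2+11=13, value 70+8=78
- item 1: volume 2, value 70
Best: $128.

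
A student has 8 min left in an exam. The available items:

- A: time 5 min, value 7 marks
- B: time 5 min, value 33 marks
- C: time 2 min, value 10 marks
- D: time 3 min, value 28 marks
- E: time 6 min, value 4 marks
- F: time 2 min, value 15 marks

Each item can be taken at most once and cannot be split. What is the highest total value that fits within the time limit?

This is a 0/1 knapsack; check combinations near the capacity.
- B+D: time 5+3=8, value 33+28=61
- C+D+F: time 2+3+2=7, value 10+28+15=53
- B+F: time 5+2=7, value 33+15=48
Best: 61 marks.

61 marks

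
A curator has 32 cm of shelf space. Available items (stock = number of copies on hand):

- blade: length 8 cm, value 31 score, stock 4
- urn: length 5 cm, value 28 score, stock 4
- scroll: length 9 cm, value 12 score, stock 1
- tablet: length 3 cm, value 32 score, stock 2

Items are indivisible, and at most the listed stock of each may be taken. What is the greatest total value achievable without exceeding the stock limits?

182 score

Best selections within length 32 and stock limits:
- 2×blade + 2×urn + 2×tablet: length 32, value 182
- 1×blade + 3×urn + 2×tablet: length 29, value 179
- 4×urn + 2×tablet: length 26, value 176
- 1×blade + 4×urn + 1×tablet: length 31, value 175
Best: 182 score.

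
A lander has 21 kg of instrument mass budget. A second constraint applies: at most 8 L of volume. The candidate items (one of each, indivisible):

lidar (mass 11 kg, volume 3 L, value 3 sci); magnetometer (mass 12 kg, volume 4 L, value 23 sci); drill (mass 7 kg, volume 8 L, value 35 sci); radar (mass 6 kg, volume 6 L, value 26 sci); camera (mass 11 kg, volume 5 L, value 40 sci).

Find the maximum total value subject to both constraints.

40 sci

Feasible sets respecting both limits:
- camera: mass 11, volume 5, value 40
- drill: mass 7, volume 8, value 35
- radar: mass 6, volume 6, value 26
- magnetometer: mass 12, volume 4, value 23
Best: 40 sci.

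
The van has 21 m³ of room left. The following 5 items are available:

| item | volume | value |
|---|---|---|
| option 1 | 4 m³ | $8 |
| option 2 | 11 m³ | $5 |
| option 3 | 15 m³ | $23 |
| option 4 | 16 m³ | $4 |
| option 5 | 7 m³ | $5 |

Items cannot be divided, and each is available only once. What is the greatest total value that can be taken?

Check high-value combinations within 21 m³:
- option 1+option 3: volume 4+15=19, value 8+23=31
- option 3: volume 15, value 23
- option 1+option 5: volume 4+7=11, value 8+5=13
Best: $31.

$31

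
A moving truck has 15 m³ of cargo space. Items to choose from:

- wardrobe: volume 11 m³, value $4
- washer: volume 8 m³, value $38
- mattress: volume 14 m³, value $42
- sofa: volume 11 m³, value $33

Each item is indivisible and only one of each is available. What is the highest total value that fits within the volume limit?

This is a 0/1 knapsack; check combinations near the capacity.
- mattress: volume 14, value 42
- washer: volume 8, value 38
- sofa: volume 11, value 33
Best: $42.

$42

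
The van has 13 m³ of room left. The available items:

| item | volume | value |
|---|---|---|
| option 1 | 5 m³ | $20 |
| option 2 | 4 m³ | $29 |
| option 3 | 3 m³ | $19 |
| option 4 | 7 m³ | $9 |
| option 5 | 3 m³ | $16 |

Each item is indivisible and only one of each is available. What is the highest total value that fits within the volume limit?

$68

Check high-value combinations within 13 m³:
- option 1+option 2+option 3: volume 5+4+3=12, value 20+29+19=68
- option 1+option 2+option 5: volume 5+4+3=12, value 20+29+16=65
- option 2+option 3+option 5: volume 4+3+3=10, value 29+19+16=64
- option 1+option 3+option 5: volume 5+3+3=11, value 20+19+16=55
- option 1+option 2: volume 5+4=9, value 20+29=49
Best: $68.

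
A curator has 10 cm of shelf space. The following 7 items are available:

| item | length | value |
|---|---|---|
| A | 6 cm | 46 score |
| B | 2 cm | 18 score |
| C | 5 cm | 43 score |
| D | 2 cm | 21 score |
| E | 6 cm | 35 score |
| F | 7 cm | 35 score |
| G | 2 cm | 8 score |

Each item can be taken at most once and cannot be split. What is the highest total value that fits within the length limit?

Check high-value combinations within 10 cm:
- A+B+D: length 6+2+2=10, value 46+18+21=85
- B+C+D: length 2+5+2=9, value 18+43+21=82
- A+D+G: length 6+2+2=10, value 46+21+8=75
- B+D+E: length 2+2+6=10, value 18+21+35=74
- C+D+G: length 5+2+2=9, value 43+21+8=72
Best: 85 score.

85 score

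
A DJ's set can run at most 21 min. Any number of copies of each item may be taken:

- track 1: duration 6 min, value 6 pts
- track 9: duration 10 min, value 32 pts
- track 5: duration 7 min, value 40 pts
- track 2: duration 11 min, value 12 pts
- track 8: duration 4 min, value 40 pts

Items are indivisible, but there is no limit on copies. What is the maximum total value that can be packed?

Best value-per-unit is track 8 at 40/4, and filling with it alone uses duration 5×4=20. No mix of the others beats 5×40 = 200.

200 pts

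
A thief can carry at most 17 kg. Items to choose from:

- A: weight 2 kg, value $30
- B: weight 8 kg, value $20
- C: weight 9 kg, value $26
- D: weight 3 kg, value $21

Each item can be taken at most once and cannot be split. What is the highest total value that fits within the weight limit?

$77

Check high-value combinations within 17 kg:
- A+C+D: weight 2+9+3=14, value 30+26+21=77
- A+B+D: weight 2+8+3=13, value 30+20+21=71
- A+C: weight 2+9=11, value 30+26=56
- A+D: weight 2+3=5, value 30+21=51
Best: $77.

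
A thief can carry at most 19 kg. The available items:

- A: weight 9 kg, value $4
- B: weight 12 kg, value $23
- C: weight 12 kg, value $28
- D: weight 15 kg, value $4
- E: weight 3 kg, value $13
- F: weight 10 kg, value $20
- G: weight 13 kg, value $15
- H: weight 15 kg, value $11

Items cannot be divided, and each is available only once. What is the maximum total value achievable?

Check high-value combinations within 19 kg:
- C+E: weight 12+3=15, value 28+13=41
- B+E: weight 12+3=15, value 23+13=36
- E+F: weight 3+10=13, value 13+20=33
- C: weight 12, value 28
Best: $41.

$41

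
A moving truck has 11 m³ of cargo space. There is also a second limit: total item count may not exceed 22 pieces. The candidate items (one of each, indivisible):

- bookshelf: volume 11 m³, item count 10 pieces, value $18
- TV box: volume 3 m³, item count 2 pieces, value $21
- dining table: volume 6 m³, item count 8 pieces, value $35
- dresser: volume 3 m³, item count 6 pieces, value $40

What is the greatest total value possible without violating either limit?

Feasible sets respecting both limits:
- dining table+dresser: volume 9, item count 14, value 75
- TV box+dresser: volume 6, item count 8, value 61
- TV box+dining table: volume 9, item count 10, value 56
- dresser: volume 3, item count 6, value 40
Best: $75.

$75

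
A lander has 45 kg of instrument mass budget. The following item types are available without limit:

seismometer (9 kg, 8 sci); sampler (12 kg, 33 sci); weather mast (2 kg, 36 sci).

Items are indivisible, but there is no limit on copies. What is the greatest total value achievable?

792 sci

Best value-per-unit is weather mast at 36/2, and filling with it alone uses mass 22×2=44. No mix of the others beats 22×36 = 792.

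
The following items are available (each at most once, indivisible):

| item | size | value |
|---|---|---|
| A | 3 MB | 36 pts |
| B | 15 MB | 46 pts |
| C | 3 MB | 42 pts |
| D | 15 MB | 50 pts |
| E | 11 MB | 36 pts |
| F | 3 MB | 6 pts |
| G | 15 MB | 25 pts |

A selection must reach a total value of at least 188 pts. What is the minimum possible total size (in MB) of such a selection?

Subsets with value ≥ 188, sorted by total size:
- A+B+C+D+E: size 47, value 210
- A+C+D+E+G: size 47, value 189
- A+B+C+D+E+F: size 50, value 216
Minimum size: 47 MB.

47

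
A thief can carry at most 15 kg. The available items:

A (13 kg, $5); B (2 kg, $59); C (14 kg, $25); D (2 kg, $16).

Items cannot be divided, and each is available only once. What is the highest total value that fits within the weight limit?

$75

This is a 0/1 knapsack; check combinations near the capacity.
- B+D: weight 2+2=4, value 59+16=75
- A+B: weight 13+2=15, value 5+59=64
- B: weight 2, value 59
- C: weight 14, value 25
Best: $75.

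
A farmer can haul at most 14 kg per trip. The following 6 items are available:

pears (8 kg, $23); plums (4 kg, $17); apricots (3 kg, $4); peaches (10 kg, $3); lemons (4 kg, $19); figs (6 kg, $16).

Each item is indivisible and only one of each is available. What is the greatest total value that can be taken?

Check high-value combinations within 14 kg:
- plums+lemons+figs: weight 4+4+6=14, value 17+19+16=52
- pears+lemons: weight 8+4=12, value 23+19=42
- plums+apricots+lemons: weight 4+3+4=11, value 17+4+19=40
- pears+plums: weight 8+4=12, value 23+17=40
Best: $52.

$52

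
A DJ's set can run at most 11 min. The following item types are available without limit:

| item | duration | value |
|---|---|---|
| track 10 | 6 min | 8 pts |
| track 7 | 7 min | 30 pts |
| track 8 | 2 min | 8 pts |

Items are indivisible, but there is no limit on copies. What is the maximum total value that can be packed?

46 pts

Best value-per-unit is track 7 at 30/7; filling with it alone gives 1×30 = 30.
Optimal mix: 1×track 7 + 2×track 8 → duration 11, value 46.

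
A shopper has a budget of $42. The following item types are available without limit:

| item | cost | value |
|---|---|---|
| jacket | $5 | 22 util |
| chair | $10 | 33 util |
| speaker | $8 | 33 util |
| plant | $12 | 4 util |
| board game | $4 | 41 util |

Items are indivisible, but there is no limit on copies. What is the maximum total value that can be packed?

Best value-per-unit is board game at 41/4, and filling with it alone uses cost 10×4=40. No mix of the others beats 10×41 = 410.

410 util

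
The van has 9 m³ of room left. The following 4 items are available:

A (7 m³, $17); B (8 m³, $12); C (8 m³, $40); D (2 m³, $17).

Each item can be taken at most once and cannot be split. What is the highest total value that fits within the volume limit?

Check high-value combinations within 9 m³:
- C: volume 8, value 40
- A+D: volume 7+2=9, value 17+17=34
- D: volume 2, value 17
- A: volume 7, value 17
Best: $40.

$40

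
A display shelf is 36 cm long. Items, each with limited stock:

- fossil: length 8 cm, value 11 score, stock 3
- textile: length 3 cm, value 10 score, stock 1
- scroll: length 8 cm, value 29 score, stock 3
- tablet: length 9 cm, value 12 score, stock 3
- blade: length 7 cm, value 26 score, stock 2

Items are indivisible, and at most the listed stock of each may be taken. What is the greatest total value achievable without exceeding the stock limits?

Top feasible selections:
- 1×textile + 3×scroll + 1×blade: length 34, value 123
- 1×textile + 2×scroll + 2×blade: length 33, value 120
- 3×scroll + 1×blade: length 31, value 113
Best: 123 score.

123 score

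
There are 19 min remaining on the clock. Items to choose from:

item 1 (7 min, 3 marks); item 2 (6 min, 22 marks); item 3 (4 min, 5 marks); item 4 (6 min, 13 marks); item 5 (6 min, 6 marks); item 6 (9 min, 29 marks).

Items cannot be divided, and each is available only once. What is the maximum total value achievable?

This is a 0/1 knapsack; check combinations near the capacity.
- item 2+item 3+item 6: time 6+4+9=19, value 22+5+29=56
- item 2+item 6: time 6+9=15, value 22+29=51
- item 3+item 4+item 6: time 4+6+9=19, value 5+13+29=47
- item 4+item 6: time 6+9=15, value 13+29=42
Best: 56 marks.

56 marks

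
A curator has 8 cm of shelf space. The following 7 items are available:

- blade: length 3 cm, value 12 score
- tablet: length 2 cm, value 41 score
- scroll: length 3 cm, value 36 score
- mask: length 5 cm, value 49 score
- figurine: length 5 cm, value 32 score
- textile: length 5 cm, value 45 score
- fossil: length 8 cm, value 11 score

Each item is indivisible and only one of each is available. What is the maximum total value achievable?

Check high-value combinations within 8 cm:
- tablet+mask: length 2+5=7, value 41+49=90
- blade+tablet+scroll: length 3+2+3=8, value 12+41+36=89
- tablet+textile: length 2+5=7, value 41+45=86
Best: 90 score.

90 score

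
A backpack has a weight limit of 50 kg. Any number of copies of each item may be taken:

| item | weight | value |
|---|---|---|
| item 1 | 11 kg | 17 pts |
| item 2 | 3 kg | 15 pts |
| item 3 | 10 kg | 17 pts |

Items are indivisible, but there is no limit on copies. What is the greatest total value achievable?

Best value-per-unit is item 2 at 15/3, and filling with it alone uses weight 16×3=48. No mix of the others beats 16×15 = 240.

240 pts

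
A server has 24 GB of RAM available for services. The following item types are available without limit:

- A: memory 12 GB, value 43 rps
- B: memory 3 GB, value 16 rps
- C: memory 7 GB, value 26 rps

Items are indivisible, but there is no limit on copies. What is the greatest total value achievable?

128 rps

Best value-per-unit is B at 16/3, and filling with it alone uses memory 8×3=24. No mix of the others beats 8×16 = 128.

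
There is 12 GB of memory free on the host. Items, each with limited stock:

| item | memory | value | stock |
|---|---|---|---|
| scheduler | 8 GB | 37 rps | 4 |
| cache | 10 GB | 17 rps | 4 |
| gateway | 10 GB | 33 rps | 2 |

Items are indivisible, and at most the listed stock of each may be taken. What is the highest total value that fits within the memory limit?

Top feasible selections:
- 1×scheduler: memory 8, value 37
- 1×gateway: memory 10, value 33
- 1×cache: memory 10, value 17
Best: 37 rps.

37 rps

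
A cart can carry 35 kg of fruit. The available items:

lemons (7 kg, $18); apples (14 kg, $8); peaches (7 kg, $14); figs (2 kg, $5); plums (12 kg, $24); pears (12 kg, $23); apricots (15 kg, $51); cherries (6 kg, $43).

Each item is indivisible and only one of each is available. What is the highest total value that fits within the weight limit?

$126

Check high-value combinations within 35 kg:
- lemons+peaches+apricots+cherries: weight 7+7+15+6=35, value 18+14+51+43=126
- figs+plums+apricots+cherries: weight 2+12+15+6=35, value 5+24+51+43=123
- figs+pears+apricots+cherries: weight 2+12+15+6=35, value 5+23+51+43=122
Best: $126.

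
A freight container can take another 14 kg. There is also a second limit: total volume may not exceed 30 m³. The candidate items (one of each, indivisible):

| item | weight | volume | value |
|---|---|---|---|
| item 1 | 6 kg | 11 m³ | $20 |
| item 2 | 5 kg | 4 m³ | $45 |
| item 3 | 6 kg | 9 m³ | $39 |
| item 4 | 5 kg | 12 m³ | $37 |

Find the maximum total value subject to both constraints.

Feasible sets respecting both limits:
- item 2+item 3: weight 11, volume 13, value 84
- item 2+item 4: weight 10, volume 16, value 82
- item 3+item 4: weight 11, volume 21, value 76
- item 1+item 2: weight 11, volume 15, value 65
Best: $84.

$84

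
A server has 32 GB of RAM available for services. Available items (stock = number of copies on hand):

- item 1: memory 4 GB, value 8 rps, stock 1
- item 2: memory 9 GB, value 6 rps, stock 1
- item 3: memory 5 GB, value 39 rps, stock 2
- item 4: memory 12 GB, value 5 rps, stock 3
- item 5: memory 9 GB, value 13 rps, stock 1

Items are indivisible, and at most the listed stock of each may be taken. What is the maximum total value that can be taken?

105 rps

Best selections within memory 32 and stock limits:
- 1×item 1 + 1×item 2 + 2×item 3 + 1×item 5: memory 32, value 105
- 1×item 1 + 2×item 3 + 1×item 5: memory 23, value 99
Best: 105 rps.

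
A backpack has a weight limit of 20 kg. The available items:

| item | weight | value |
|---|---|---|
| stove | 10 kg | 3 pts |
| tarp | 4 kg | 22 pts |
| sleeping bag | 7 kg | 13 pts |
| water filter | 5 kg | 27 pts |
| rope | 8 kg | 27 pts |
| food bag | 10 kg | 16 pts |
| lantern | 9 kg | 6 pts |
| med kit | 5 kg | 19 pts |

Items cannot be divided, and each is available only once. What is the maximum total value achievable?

76 pts

Check high-value combinations within 20 kg:
- tarp+water filter+rope: weight 4+5+8=17, value 22+27+27=76
- water filter+rope+med kit: weight 5+8+5=18, value 27+27+19=73
- tarp+water filter+med kit: weight 4+5+5=14, value 22+27+19=68
- tarp+rope+med kit: weight 4+8+5=17, value 22+27+19=68
- sleeping bag+water filter+rope: weight 7+5+8=20, value 13+27+27=67
Best: 76 pts.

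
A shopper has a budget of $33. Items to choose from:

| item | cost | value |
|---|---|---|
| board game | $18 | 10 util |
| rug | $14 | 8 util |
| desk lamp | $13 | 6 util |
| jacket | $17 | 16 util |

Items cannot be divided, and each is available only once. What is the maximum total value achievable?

24 util

Check high-value combinations within $33:
- rug+jacket: cost 14+17=31, value 8+16=24
- desk lamp+jacket: cost 13+17=30, value 6+16=22
- board game+rug: cost 18+14=32, value 10+8=18
Best: 24 util.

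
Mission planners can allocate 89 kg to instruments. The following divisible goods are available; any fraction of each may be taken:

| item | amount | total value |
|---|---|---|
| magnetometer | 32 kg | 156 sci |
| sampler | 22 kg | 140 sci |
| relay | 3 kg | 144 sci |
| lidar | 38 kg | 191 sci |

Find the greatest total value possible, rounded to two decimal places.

Take in order of value per unit:
- relay (144/3 per unit): all 3 → value 144, running total 144.00
- sampler (140/22 per unit): all 22 → value 140, running total 284.00
- lidar (191/38 per unit): all 38 → value 191, running total 475.00
- magnetometer (156/32 per unit): 26 of 32 → value 26×156/32 = 126.7500, running total 601.75
Total 601.75.

601.75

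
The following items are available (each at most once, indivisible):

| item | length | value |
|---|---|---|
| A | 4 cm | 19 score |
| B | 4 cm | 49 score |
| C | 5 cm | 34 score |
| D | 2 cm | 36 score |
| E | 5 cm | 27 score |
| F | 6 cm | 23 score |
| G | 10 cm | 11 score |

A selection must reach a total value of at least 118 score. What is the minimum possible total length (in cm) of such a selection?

11

Subsets with value ≥ 118, sorted by total length:
- B+C+D: length 11, value 119
- A+B+C+D: length 15, value 138
- A+B+D+E: length 15, value 131
- B+C+D+E: length 16, value 146
Minimum length: 11 cm.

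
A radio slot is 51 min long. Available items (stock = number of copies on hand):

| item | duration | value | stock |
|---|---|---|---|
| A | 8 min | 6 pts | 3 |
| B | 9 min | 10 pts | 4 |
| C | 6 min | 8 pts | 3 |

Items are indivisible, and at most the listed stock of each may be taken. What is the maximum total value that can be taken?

56 pts

Top feasible selections:
- 4×B + 2×C: duration 48, value 56
- 3×B + 3×C: duration 45, value 54
Best: 56 pts.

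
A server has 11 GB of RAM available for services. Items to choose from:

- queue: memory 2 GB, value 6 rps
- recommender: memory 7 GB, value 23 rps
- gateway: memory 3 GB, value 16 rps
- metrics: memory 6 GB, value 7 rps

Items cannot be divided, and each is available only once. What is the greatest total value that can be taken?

39 rps

Check high-value combinations within 11 GB:
- recommender+gateway: memory 7+3=10, value 23+16=39
- queue+recommender: memory 2+7=9, value 6+23=29
- queue+gateway+metrics: memory 2+3+6=11, value 6+16+7=29
- recommender: memory 7, value 23
Best: 39 rps.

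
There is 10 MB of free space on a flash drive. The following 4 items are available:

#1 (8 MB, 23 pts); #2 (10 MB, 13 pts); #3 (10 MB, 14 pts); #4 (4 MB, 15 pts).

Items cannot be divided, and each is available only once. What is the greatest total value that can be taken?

Check high-value combinations within 10 MB:
- #1: size 8, value 23
- #4: size 4, value 15
- #3: size 10, value 14
- #2: size 10, value 13
Best: 23 pts.

23 pts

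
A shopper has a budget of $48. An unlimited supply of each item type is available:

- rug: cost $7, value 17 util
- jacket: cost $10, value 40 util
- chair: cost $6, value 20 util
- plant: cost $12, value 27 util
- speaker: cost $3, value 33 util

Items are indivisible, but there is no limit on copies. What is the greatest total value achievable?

528 util

Best value-per-unit is speaker at 33/3, and filling with it alone uses cost 16×3=48. No mix of the others beats 16×33 = 528.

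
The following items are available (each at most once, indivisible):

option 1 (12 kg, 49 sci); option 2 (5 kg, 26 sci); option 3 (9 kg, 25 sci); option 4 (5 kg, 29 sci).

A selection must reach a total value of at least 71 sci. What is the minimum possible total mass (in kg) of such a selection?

17

Subsets with value ≥ 71, sorted by total mass:
- option 1+option 4: mass 17, value 78
- option 1+option 2: mass 17, value 75
- option 2+option 3+option 4: mass 19, value 80
Minimum mass: 17 kg.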